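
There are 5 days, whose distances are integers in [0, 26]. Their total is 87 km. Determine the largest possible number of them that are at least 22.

3

With k values at 22 or above and the rest at least 0, the sum is at least 0 + 22k.
Since the sum is 87, we need 22k ≤ 87, i.e. k ≤ 3.
k = 3 is achieved by 3 values at 22 and 2 at 0, total 66; add 21 to one value (staying below 22) to reach 87.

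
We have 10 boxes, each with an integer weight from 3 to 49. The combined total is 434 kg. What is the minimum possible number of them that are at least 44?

If only k of them are at least 44, the other 10 − k are at most 43, so the total is at most k·49 + (10 − k)·43.
This must reach 434, so k·49 + (10 − k)·43 ≥ 434, giving k ≥ 1.
Exactly 1 works: 1 value at 49 and 9 at 43 total 436; lower one of the high values by 2 (still ≥ 44) to hit 434.

1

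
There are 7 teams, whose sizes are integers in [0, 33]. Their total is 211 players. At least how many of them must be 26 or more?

5

Suppose at most 7 − j of them reach 26; then j values are ≤ 25 and the rest ≤ 33.
The total is then ≤ 25·j + 33·(7 − j) = 231 − 8j. For this to be ≥ 211 we need j ≤ 2, so at least 7 − 2 = 5 must reach 26.
Exactly 5 works: 5 values at 33 and 2 at 25 total 215; lower one of the high values by 4 (still ≥ 26) to hit 211.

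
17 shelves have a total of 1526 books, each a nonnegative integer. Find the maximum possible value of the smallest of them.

The average is 1526/17 < 90, so some value is ≤ 89.
Equality holds with 4 values of 89 and 13 values of 90.

89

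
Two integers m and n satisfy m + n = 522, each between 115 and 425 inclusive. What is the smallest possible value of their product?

Since m + n is fixed, pushing one of them to its bound minimizes the product.
At the endpoint m = 115, n = 522 − 115 = 407, so mn = 115 × 407 = 46805.

46805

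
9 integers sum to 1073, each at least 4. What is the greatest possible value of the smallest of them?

119

If every one of the 9 were at least 120, the total would be at least 9 × 120 = 1080 > 1073.
Equality holds with 7 values of 119 and 2 values of 120.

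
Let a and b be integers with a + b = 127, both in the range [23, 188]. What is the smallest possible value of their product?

2392

Since a + b is fixed, pushing one of them to its bound minimizes the product.
The extreme feasible split is a = 23, b = 104, giving ab = 2392.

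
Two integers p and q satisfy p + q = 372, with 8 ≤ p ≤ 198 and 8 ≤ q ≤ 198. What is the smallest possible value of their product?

Since p + q is fixed, pushing one of them to its bound minimizes the product.
At the endpoint p = 174, q = 372 − 174 = 198, so pq = 174 × 198 = 34452.

34452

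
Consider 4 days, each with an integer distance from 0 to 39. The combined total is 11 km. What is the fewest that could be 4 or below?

Let j be the number exceeding 4. Then the total is ≥ 5·j + 0·(4 − j) = 0 + 5j.
So 5j ≤ 11 and j ≤ 2; hence at least 4 − 2 = 2 are ≤ 4.
Exactly 2 works: 2 values at 0 and 2 at 5 total 10; raise one of the low values by 1 (still ≤ 4) to hit 11.

2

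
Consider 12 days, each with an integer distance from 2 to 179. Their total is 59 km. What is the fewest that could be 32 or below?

11

Let j be the number exceeding 32. Then the total is ≥ 33·j + 2·(12 − j) = 24 + 31j.
So 31j ≤ 35 and j ≤ 1; hence at least 12 − 1 = 11 are ≤ 32.
Exactly 11 works: 11 values at 2 and 1 at 33 total 55; raise one of the low values by 4 (still ≤ 32) to hit 59.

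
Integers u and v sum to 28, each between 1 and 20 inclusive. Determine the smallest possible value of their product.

160

Since u + v is fixed, pushing one of them to its bound minimizes the product.
The extreme feasible split is u = 8, v = 20, giving uv = 160.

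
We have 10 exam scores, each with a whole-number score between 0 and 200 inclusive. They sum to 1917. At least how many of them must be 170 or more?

If only k of them are at least 170, the other 10 − k are at most 169, so the total is at most k·200 + (10 − k)·169.
This must reach 1917, so k·200 + (10 − k)·169 ≥ 1917, giving k ≥ 8.
Exactly 8 works: 8 values at 200 and 2 at 169 total 1938; lower one of the high values by 21 (still ≥ 170) to hit 1917.

8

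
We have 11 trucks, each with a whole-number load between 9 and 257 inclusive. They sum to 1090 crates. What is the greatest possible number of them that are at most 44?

8

Each value at 44 or below falls at least 257 − 44 = 213 short of the ceiling 257.
The ceiling total is 11 × 257 = 2827, and we need 1090, so at most ⌊(2827 − 1090)/213⌋ = 8 can be that low.
k = 8 is achieved by 8 values at 44 and 3 at 257, total 1123; lower one of the 257's by 33 (still > 44) to reach 1090.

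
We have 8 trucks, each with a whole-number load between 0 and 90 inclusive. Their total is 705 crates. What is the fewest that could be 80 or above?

If only k of them are at least 80, the other 8 − k are at most 79, so the total is at most k·90 + (8 − k)·79.
This must reach 705, so k·90 + (8 − k)·79 ≥ 705, giving k ≥ 7.
Exactly 7 works: 7 values at 90 and 1 at 79 total 709; lower one of the high values by 4 (still ≥ 80) to hit 705.

7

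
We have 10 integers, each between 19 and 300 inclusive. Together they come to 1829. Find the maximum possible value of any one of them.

300

To make one integer as large as possible, make the other 9 as small as possible.
The other 9 contribute at least 9 × 19 = 171, leaving at most 1829 − 171 = 1658.
But each integer is capped at 300, so the maximum is 300.
Achievable: one at 300 and the other 9 totalling 1529, which fits since 9 × 19 ≤ 1529 ≤ 9 × 300.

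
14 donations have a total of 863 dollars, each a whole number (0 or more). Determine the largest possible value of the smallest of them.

61

The average is 863/14 < 62, so some value is ≤ 61.
Taking 5 copies of 61 and 9 copies of 62 gives exactly 863, so 61 is attained.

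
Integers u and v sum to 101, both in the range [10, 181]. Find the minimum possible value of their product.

For a fixed sum, uv is smallest when u and v are as far apart as possible.
The extreme feasible split is u = 10, v = 91, giving uv = 910.

910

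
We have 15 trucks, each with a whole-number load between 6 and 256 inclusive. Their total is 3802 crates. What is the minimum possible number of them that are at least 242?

Each value short of 242 is at most 241, costing at least 256 − 241 = 15 against the maximum total of 3840.
We can afford to lose at most 3840 − 3802 = 38, so at most ⌊38/15⌋ = 2 fall short, and at least 13 are ≥ 242.
Exactly 13 works: 13 values at 256 and 2 at 241 total 3810; lower one of the high values by 8 (still ≥ 242) to hit 3802.

13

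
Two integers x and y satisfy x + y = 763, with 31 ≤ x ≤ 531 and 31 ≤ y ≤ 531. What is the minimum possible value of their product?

For a fixed sum, xy is smallest when x and y are as far apart as possible.
The extreme feasible split is x = 232, y = 531, giving xy = 123192.

123192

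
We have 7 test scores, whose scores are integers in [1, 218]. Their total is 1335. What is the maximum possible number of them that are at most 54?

Each value at 54 or below falls at least 218 − 54 = 164 short of the ceiling 218.
The ceiling total is 7 × 218 = 1526, and we need 1335, so at most ⌊(1526 − 1335)/164⌋ = 1 can be that low.
k = 1 is achieved by 1 value at 54 and 6 at 218, total 1362; lower one of the 218's by 27 (still > 54) to reach 1335.

1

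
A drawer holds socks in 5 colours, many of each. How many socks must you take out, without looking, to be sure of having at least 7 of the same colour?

In the worst case you draw 6 of each of the 5 colours: 5 × 6 = 30.
One more forces 7 of some colour, so 30 + 1 = 31.

31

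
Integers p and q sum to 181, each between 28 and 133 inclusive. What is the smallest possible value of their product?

pq = p(181 − p) is concave in p, so over [48, 133] it is minimized at an endpoint.
The extreme feasible split is p = 48, q = 133, giving pq = 6384.

6384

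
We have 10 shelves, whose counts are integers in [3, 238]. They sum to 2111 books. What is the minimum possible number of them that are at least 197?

If only k of them are at least 197, the other 10 − k are at most 196, so the total is at most k·238 + (10 − k)·196.
This must reach 2111, so k·238 + (10 − k)·196 ≥ 2111, giving k ≥ 4.
Exactly 4 works: 4 values at 238 and 6 at 196 total 2128; lower one of the high values by 17 (still ≥ 197) to hit 2111.

4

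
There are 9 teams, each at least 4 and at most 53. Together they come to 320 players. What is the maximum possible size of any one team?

To make one team as large as possible, make the other 8 as small as possible.
The other 8 contribute at least 8 × 4 = 32, leaving at most 320 − 32 = 288.
But each team is capped at 53, so the maximum is 53.
Achievable: one at 53 and the other 8 totalling 267, which fits since 8 × 4 ≤ 267 ≤ 8 × 53.

53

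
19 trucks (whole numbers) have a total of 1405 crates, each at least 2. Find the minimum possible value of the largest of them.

74

The 19 values sum to 1405, so their maximum is at least ⌈1405/19⌉ = 74.
Taking 1 copy of 73 and 18 copies of 74 gives exactly 1405, so 74 is attained.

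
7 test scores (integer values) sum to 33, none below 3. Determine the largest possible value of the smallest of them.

4

The 7 values sum to 33, so their minimum is at most ⌊33/7⌋ = 4.
Equality holds with 2 values of 4 and 5 values of 5.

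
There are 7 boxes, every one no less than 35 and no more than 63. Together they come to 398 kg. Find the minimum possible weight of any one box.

35

To make one box as small as possible, make the other 6 as large as possible.
The other 6 can take up 6 × 63 = 378 ≥ 398 − 35, so one box can sit at its floor of 35.
Achievable: one at 35 and the other 6 totalling 363, which fits since 6 × 35 ≤ 363 ≤ 6 × 63.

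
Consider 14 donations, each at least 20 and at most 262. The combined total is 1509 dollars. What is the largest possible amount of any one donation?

To make one donation as large as possible, make the other 13 as small as possible.
The other 13 contribute at least 13 × 20 = 260, leaving at most 1509 − 260 = 1249.
But each donation is capped at 262, so the maximum is 262.
Achievable: one at 262 and the other 13 totalling 1247, which fits since 13 × 20 ≤ 1247 ≤ 13 × 262.

262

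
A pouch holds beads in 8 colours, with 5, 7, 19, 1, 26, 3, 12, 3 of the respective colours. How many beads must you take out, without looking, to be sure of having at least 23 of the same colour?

In the worst case you take as many as possible of each colour without reaching 23: 5 + 7 + 19 + 1 + 22 + 3 + 12 + 3 = 72.
The next one must give 23 of some colour, so 72 + 1 = 73.

73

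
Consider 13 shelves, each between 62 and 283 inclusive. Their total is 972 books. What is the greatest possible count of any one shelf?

228

Maximizing one value means minimizing the remaining 12.
The other 12 contribute at least 12 × 62 = 744, leaving at most 972 − 744 = 228.
Since 228 ≤ 283, this is achievable: one at 228 and 12 at 62.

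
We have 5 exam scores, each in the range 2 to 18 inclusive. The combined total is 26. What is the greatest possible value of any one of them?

Maximizing one value means minimizing the remaining 4.
The other 4 contribute at least 4 × 2 = 8, leaving at most 26 − 8 = 18.
Since 18 ≤ 18, this is achievable: one at 18 and 4 at 2.

18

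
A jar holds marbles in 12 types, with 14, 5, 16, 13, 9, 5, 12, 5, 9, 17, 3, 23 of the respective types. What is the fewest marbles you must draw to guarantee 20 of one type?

In the worst case you take as many as possible of each type without reaching 20: 14 + 5 + 16 + 13 + 9 + 5 + 12 + 5 + 9 + 17 + 3 + 19 = 127.
The next one must give 20 of some type, so 127 + 1 = 128.

128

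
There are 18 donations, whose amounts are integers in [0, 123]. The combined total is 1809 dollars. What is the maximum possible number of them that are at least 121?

14

If k of the values are ≥ 121, the total is ≥ 121k + 0(18 − k).
Setting 121k + 0(18 − k) ≤ 1809 gives 121k ≤ 1809, so k ≤ 14.
k = 14 is achieved by 14 values at 121 and 4 at 0, total 1694; add 115 to one value (staying below 121) to reach 1809.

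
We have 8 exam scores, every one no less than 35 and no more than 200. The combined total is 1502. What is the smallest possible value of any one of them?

102

To make one score as small as possible, make the other 7 as large as possible.
The other 7 contribute at most 7 × 200 = 1400, leaving at least 1502 − 1400 = 102.
Since 102 ≥ 35, this is achievable: one at 102 and 7 at 200.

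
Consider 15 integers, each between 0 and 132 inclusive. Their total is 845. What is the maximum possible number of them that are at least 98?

With k values at 98 or above and the rest at least 0, the sum is at least 0 + 98k.
Since the sum is 845, we need 98k ≤ 845, i.e. k ≤ 8.
k = 8 is achieved by 8 values at 98 and 7 at 0, total 784; add 61 to one value (staying below 98) to reach 845.

8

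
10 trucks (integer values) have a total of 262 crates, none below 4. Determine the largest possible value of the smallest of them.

The 10 values sum to 262, so their minimum is at most ⌊262/10⌋ = 26.
Achievable: 8 of them at 26 and 2 at 27 total 262.

26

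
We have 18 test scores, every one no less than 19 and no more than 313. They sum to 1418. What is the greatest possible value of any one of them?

To make one score as large as possible, make the other 17 as small as possible.
The other 17 contribute at least 17 × 19 = 323, leaving at most 1418 − 323 = 1095.
But each score is capped at 313, so the maximum is 313.
Achievable: one at 313 and the other 17 totalling 1105, which fits since 17 × 19 ≤ 1105 ≤ 17 × 313.

313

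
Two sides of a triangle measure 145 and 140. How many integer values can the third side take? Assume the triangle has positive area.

279

The triangle inequality gives |145 − 140| < c < 145 + 140, i.e. 5 < c < 285.
So c can be any integer from 6 to 284: 279 values.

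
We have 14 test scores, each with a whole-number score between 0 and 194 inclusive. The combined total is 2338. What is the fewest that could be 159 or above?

Suppose at most 14 − j of them reach 159; then j values are ≤ 158 and the rest ≤ 194.
The total is then ≤ 158·j + 194·(14 − j) = 2716 − 36j. For this to be ≥ 2338 we need j ≤ 10, so at least 14 − 10 = 4 must reach 159.
Exactly 4 works: 4 values at 194 and 10 at 158 total 2356; lower one of the high values by 18 (still ≥ 159) to hit 2338.

4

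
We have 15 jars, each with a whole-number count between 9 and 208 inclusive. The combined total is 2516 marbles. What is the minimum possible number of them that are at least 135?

7

Each value short of 135 is at most 134, costing at least 208 − 134 = 74 against the maximum total of 3120.
We can afford to lose at most 3120 − 2516 = 604, so at most ⌊604/74⌋ = 8 fall short, and at least 7 are ≥ 135.
Exactly 7 works: 7 values at 208 and 8 at 134 total 2528; lower one of the high values by 12 (still ≥ 135) to hit 2516.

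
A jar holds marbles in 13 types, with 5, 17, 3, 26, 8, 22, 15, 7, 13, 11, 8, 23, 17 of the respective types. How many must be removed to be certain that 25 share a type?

In the worst case you take as many as possible of each type without reaching 25: 5 + 17 + 3 + 24 + 8 + 22 + 15 + 7 + 13 + 11 + 8 + 23 + 17 = 173.
The next one must give 25 of some type, so 173 + 1 = 174.

174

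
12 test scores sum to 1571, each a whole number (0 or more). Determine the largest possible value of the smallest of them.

130

The average is 1571/12 < 131, so some value is ≤ 130.
Achievable: 1 of them at 130 and 11 at 131 total 1571.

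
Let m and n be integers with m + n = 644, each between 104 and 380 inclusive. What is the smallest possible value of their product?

100320

For a fixed sum, mn is smallest when m and n are as far apart as possible.
The extreme feasible split is m = 264, n = 380, giving mn = 100320.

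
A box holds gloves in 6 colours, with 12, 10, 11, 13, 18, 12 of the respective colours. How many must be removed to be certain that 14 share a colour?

72

In the worst case you take as many as possible of each colour without reaching 14: 12 + 10 + 11 + 13 + 13 + 12 = 71.
The next one must give 14 of some colour, so 71 + 1 = 72.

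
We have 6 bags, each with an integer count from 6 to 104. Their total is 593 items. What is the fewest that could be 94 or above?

4

Suppose at most 6 − j of them reach 94; then j values are ≤ 93 and the rest ≤ 104.
The total is then ≤ 93·j + 104·(6 − j) = 624 − 11j. For this to be ≥ 593 we need j ≤ 2, so at least 6 − 2 = 4 must reach 94.
Exactly 4 works: 4 values at 104 and 2 at 93 total 602; lower one of the high values by 9 (still ≥ 94) to hit 593.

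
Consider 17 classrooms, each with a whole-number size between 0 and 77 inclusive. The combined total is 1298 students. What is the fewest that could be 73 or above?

15

If only k of them are at least 73, the other 17 − k are at most 72, so the total is at most k·77 + (17 − k)·72.
This must reach 1298, so k·77 + (17 − k)·72 ≥ 1298, giving k ≥ 15.
Exactly 15 works: 15 values at 77 and 2 at 72 total 1299; lower one of the high values by 1 (still ≥ 73) to hit 1298.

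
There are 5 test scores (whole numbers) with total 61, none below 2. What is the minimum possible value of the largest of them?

13

The 5 values sum to 61, so their maximum is at least ⌈61/5⌉ = 13.
Equality holds with 1 value of 13 and 4 values of 12.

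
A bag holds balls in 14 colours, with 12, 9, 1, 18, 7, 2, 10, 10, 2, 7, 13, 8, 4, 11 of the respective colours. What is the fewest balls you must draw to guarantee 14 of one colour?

110

In the worst case you take as many as possible of each colour without reaching 14: 12 + 9 + 1 + 13 + 7 + 2 + 10 + 10 + 2 + 7 + 13 + 8 + 4 + 11 = 109.
The next one must give 14 of some colour, so 109 + 1 = 110.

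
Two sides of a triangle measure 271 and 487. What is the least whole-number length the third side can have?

The third side must exceed |271 − 487| = 216.
The smallest integer above 216 is 217.

217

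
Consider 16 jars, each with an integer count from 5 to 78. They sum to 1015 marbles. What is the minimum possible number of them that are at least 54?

If only k of them are at least 54, the other 16 − k are at most 53, so the total is at most k·78 + (16 − k)·53.
This must reach 1015, so k·78 + (16 − k)·53 ≥ 1015, giving k ≥ 7.
Exactly 7 works: 7 values at 78 and 9 at 53 total 1023; lower one of the high values by 8 (still ≥ 54) to hit 1015.

7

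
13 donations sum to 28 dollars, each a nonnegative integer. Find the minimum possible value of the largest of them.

3

Some value must be at least ⌈28/13⌉ = 3, since 13 × 2 = 26 < 28.
Achievable: 2 of them at 3 and 11 at 2 total 28.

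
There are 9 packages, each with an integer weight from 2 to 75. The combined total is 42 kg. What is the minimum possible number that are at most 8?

If only k of them are at most 8, the other 9 − k are at least 9, so the total is at least (9 − k)·9 + k·2.
This is ≤ 42, so (9 − k)·9 + 2k ≤ 42, which gives k ≥ 6.
Exactly 6 works: 6 values at 2 and 3 at 9 total 39; raise one of the low values by 3 (still ≤ 8) to hit 42.

6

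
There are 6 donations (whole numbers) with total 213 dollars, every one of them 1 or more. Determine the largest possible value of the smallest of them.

The average is 213/6 < 36, so some value is ≤ 35.
Achievable: 3 of them at 35 and 3 at 36 total 213.

35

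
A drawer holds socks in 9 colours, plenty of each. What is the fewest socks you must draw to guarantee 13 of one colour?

In the worst case you draw 12 of each of the 9 colours: 9 × 12 = 108.
One more forces 13 of some colour, so 108 + 1 = 109.

109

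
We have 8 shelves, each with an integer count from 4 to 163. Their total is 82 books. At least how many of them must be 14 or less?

Let j be the number exceeding 14. Then the total is ≥ 15·j + 4·(8 − j) = 32 + 11j.
So 11j ≤ 50 and j ≤ 4; hence at least 8 − 4 = 4 are ≤ 14.
Exactly 4 works: 4 values at 4 and 4 at 15 total 76; raise one of the low values by 6 (still ≤ 14) to hit 82.

4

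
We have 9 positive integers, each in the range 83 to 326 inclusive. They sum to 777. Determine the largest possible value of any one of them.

113

To make one integer as large as possible, make the other 8 as small as possible.
The other 8 contribute at least 8 × 83 = 664, leaving at most 777 − 664 = 113.
Since 113 ≤ 326, this is achievable: one at 113 and 8 at 83.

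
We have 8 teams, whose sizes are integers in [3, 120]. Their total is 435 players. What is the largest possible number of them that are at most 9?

4

Suppose k of them are at most 9. Those contribute at most 9 each and the rest at most 120 each.
So the total is at most 9k + 120(8 − k) = 960 − 111k. This must still be ≥ 435, so k ≤ 4.
k = 4 is achieved by 4 values at 9 and 4 at 120, total 516; lower one of the 120's by 81 (still > 9) to reach 435.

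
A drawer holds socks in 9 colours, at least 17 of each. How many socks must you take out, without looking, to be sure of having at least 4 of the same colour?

28

In the worst case you draw 3 of each of the 9 colours: 9 × 3 = 27.
One more forces 4 of some colour, so 27 + 1 = 28.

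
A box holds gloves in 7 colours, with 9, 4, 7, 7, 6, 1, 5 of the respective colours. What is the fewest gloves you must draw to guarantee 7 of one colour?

In the worst case you take as many as possible of each colour without reaching 7: 6 + 4 + 6 + 6 + 6 + 1 + 5 = 34.
The next one must give 7 of some colour, so 34 + 1 = 35.

35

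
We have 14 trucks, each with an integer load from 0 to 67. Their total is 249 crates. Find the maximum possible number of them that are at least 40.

Suppose k of them are at least 40. Those contribute at least 40 each and the other 14 − k at least 0 each.
So the total is at least 40k + 0(14 − k) = 0 + 40k. This must be ≤ 249, giving k ≤ 6.
k = 6 is achieved by 6 values at 40 and 8 at 0, total 240; add 9 to one value (staying below 40) to reach 249.

6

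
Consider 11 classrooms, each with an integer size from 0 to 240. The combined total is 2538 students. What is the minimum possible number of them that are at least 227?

Each value short of 227 is at most 226, costing at least 240 − 226 = 14 against the maximum total of 2640.
We can afford to lose at most 2640 − 2538 = 102, so at most ⌊102/14⌋ = 7 fall short, and at least 4 are ≥ 227.
Exactly 4 works: 4 values at 240 and 7 at 226 total 2542; lower one of the high values by 4 (still ≥ 227) to hit 2538.

4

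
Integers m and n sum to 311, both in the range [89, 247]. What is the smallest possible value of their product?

19758

For a fixed sum, mn is smallest when m and n are as far apart as possible.
At the endpoint m = 89, n = 311 − 89 = 222, so mn = 89 × 222 = 19758.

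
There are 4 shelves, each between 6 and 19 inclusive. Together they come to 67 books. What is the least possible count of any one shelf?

10

To make one shelf as small as possible, make the other 3 as large as possible.
The other 3 contribute at most 3 × 19 = 57, leaving at least 67 − 57 = 10.
Since 10 ≥ 6, this is achievable: one at 10 and 3 at 19.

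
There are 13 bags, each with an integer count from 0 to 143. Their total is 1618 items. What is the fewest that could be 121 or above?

Each value short of 121 is at most 120, costing at least 143 − 120 = 23 against the maximum total of 1859.
We can afford to lose at most 1859 − 1618 = 241, so at most ⌊241/23⌋ = 10 fall short, and at least 3 are ≥ 121.
Exactly 3 works: 3 values at 143 and 10 at 120 total 1629; lower one of the high values by 11 (still ≥ 121) to hit 1618.

3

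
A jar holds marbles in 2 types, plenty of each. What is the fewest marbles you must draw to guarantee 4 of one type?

7

In the worst case you draw 3 of each of the 2 types: 2 × 3 = 6.
One more forces 4 of some type, so 6 + 1 = 7.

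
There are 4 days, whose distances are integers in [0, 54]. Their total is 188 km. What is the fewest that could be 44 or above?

Suppose at most 4 − j of them reach 44; then j values are ≤ 43 and the rest ≤ 54.
The total is then ≤ 43·j + 54·(4 − j) = 216 − 11j. For this to be ≥ 188 we need j ≤ 2, so at least 4 − 2 = 2 must reach 44.
Exactly 2 works: 2 values at 54 and 2 at 43 total 194; lower one of the high values by 6 (still ≥ 44) to hit 188.

2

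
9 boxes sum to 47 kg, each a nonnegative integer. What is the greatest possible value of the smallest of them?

The average is 47/9 < 6, so some value is ≤ 5.
Taking 7 copies of 5 and 2 copies of 6 gives exactly 47, so 5 is attained.

5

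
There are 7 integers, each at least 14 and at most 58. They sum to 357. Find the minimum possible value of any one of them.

To make one integer as small as possible, make the other 6 as large as possible.
The other 6 can take up 6 × 58 = 348 ≥ 357 − 14, so one integer can sit at its floor of 14.
Achievable: one at 14 and the other 6 totalling 343, which fits since 6 × 14 ≤ 343 ≤ 6 × 58.

14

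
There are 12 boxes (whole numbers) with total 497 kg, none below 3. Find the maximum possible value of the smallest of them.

41

The average is 497/12 < 42, so some value is ≤ 41.
Achievable: 7 of them at 41 and 5 at 42 total 497.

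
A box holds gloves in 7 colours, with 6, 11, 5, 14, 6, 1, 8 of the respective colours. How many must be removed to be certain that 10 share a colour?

In the worst case you take as many as possible of each colour without reaching 10: 6 + 9 + 5 + 9 + 6 + 1 + 8 = 44.
The next one must give 10 of some colour, so 44 + 1 = 45.

45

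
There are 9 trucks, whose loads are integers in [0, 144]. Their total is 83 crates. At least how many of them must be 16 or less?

If only k of them are at most 16, the other 9 − k are at least 17, so the total is at least (9 − k)·17 + k·0.
This is ≤ 83, so (9 − k)·17 + 0k ≤ 83, which gives k ≥ 5.
Exactly 5 works: 5 values at 0 and 4 at 17 total 68; raise one of the low values by 15 (still ≤ 16) to hit 83.

5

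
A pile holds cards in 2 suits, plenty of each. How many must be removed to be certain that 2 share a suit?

In the worst case you draw 1 of each of the 2 suits: 2 × 1 = 2.
One more forces 2 of some suit, so 2 + 1 = 3.

3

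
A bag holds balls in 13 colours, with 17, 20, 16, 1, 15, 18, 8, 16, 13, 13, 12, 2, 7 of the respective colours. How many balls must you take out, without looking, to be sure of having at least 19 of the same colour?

In the worst case you take as many as possible of each colour without reaching 19: 17 + 18 + 16 + 1 + 15 + 18 + 8 + 16 + 13 + 13 + 12 + 2 + 7 = 156.
The next one must give 19 of some colour, so 156 + 1 = 157.

157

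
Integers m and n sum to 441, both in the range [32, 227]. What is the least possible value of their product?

For a fixed sum, mn is smallest when m and n are as far apart as possible.
The extreme feasible split is m = 214, n = 227, giving mn = 48578.

48578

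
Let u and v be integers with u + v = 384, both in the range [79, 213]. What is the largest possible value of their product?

36864

For a fixed sum, the product uv is largest when u and v are as close as possible.
Taking u = 192 and v = 192 (both in [79, 213]) gives uv = 36864.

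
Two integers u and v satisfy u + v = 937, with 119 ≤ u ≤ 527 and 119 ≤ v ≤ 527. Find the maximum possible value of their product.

219492

For a fixed sum, the product uv is largest when u and v are as close as possible.
Taking u = 468 and v = 469 (both in [119, 527]) gives uv = 219492.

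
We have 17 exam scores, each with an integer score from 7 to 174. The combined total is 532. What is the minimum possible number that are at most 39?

Each value above 39 is at least 40, contributing at least 40 − 7 = 33 above the floor 7.
The sum exceeds the floor total 119 by 413, so at most ⌊413/33⌋ = 12 exceed 39, and at least 5 are ≤ 39.
Exactly 5 works: 5 values at 7 and 12 at 40 total 515; raise one of the low values by 17 (still ≤ 39) to hit 532.

5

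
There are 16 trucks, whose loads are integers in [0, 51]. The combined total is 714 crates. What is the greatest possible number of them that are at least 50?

Suppose k of them are at least 50. Those contribute at least 50 each and the other 16 − k at least 0 each.
So the total is at least 50k + 0(16 − k) = 0 + 50k. This must be ≤ 714, giving k ≤ 14.
k = 14 is achieved by 14 values at 50 and 2 at 0, total 700; add 14 to one value (staying below 50) to reach 714.

14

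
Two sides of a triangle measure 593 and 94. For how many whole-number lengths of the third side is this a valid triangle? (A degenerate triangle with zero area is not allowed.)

The triangle inequality gives |593 − 94| < c < 593 + 94, i.e. 499 < c < 687.
So c can be any integer from 500 to 686: 187 values.

187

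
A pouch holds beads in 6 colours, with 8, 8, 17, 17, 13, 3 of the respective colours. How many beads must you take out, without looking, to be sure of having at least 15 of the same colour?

In the worst case you take as many as possible of each colour without reaching 15: 8 + 8 + 14 + 14 + 13 + 3 = 60.
The next one must give 15 of some colour, so 60 + 1 = 61.

61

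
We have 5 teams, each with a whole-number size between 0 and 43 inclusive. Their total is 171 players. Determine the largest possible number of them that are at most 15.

1

Each value at 15 or below falls at least 43 − 15 = 28 short of the ceiling 43.
The ceiling total is 5 × 43 = 215, and we need 171, so at most ⌊(215 − 171)/28⌋ = 1 can be that low.
k = 1 is achieved by 1 value at 15 and 4 at 43, total 187; lower one of the 43's by 16 (still > 15) to reach 171.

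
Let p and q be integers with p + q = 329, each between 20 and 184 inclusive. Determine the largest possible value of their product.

27060

For a fixed sum, the product pq is largest when p and q are as close as possible.
Taking p = 164 and q = 165 (both in [20, 184]) gives pq = 27060.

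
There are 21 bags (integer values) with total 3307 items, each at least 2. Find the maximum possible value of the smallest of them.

157

The 21 values sum to 3307, so their minimum is at most ⌊3307/21⌋ = 157.
Achievable: 11 of them at 157 and 10 at 158 total 3307.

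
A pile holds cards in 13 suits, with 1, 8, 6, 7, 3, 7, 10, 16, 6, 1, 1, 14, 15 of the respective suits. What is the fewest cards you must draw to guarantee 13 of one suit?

87

In the worst case you take as many as possible of each suit without reaching 13: 1 + 8 + 6 + 7 + 3 + 7 + 10 + 12 + 6 + 1 + 1 + 12 + 12 = 86.
The next one must give 13 of some suit, so 86 + 1 = 87.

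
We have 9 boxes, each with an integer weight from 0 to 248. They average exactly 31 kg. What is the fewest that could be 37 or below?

The total is 9 × 31 = 279.
Let j be the number exceeding 37. Then the total is ≥ 38·j + 0·(9 − j) = 0 + 38j.
So 38j ≤ 279 and j ≤ 7; hence at least 9 − 7 = 2 are ≤ 37.
Exactly 2 works: 2 values at 0 and 7 at 38 total 266; raise one of the low values by 13 (still ≤ 37) to hit 279.

2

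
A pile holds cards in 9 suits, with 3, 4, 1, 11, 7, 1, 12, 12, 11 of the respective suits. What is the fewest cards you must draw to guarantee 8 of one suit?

In the worst case you take as many as possible of each suit without reaching 8: 3 + 4 + 1 + 7 + 7 + 1 + 7 + 7 + 7 = 44.
The next one must give 8 of some suit, so 44 + 1 = 45.

45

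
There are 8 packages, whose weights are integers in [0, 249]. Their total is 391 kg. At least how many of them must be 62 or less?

Let j be the number exceeding 62. Then the total is ≥ 63·j + 0·(8 − j) = 0 + 63j.
So 63j ≤ 391 and j ≤ 6; hence at least 8 − 6 = 2 are ≤ 62.
Exactly 2 works: 2 values at 0 and 6 at 63 total 378; raise one of the low values by 13 (still ≤ 62) to hit 391.

2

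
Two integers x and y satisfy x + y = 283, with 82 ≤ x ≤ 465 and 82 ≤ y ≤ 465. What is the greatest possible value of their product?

20022

For a fixed sum, the product xy is largest when x and y are as close as possible.
Taking x = 141 and y = 142 (both in [82, 465]) gives xy = 20022.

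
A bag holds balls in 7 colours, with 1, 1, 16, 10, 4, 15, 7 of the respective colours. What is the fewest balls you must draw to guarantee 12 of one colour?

In the worst case you take as many as possible of each colour without reaching 12: 1 + 1 + 11 + 10 + 4 + 11 + 7 = 45.
The next one must give 12 of some colour, so 45 + 1 = 46.

46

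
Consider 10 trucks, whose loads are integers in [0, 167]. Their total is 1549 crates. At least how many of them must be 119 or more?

If only k of them are at least 119, the other 10 − k are at most 118, so the total is at most k·167 + (10 − k)·118.
This must reach 1549, so k·167 + (10 − k)·118 ≥ 1549, giving k ≥ 8.
Exactly 8 works: 8 values at 167 and 2 at 118 total 1572; lower one of the high values by 23 (still ≥ 119) to hit 1549.

8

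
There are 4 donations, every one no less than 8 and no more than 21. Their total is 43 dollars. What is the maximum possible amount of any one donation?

19

Maximizing one value means minimizing the remaining 3.
The other 3 contribute at least 3 × 8 = 24, leaving at most 43 − 24 = 19.
Since 19 ≤ 21, this is achievable: one at 19 and 3 at 8.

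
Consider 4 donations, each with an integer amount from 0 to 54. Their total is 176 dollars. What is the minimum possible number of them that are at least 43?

1

Suppose at most 4 − j of them reach 43; then j values are ≤ 42 and the rest ≤ 54.
The total is then ≤ 42·j + 54·(4 − j) = 216 − 12j. For this to be ≥ 176 we need j ≤ 3, so at least 4 − 3 = 1 must reach 43.
Exactly 1 works: 1 value at 54 and 3 at 42 total 180; lower one of the high values by 4 (still ≥ 43) to hit 176.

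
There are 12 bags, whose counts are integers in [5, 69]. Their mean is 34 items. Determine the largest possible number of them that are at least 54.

7

The total is 12 × 34 = 408.
Suppose k of them are at least 54. Those contribute at least 54 each and the other 12 − k at least 5 each.
So the total is at least 54k + 5(12 − k) = 60 + 49k. This must be ≤ 408, giving k ≤ 7.
k = 7 is achieved by 7 values at 54 and 5 at 5, total 403; add 5 to one value (staying below 54) to reach 408.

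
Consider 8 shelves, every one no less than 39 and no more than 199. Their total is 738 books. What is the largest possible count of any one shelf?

199

To make one shelf as large as possible, make the other 7 as small as possible.
The other 7 contribute at least 7 × 39 = 273, leaving at most 738 − 273 = 465.
But each shelf is capped at 199, so the maximum is 199.
Achievable: one at 199 and the other 7 totalling 539, which fits since 7 × 39 ≤ 539 ≤ 7 × 199.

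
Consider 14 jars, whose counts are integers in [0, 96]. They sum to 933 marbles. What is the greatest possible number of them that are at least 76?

12

Suppose k of them are at least 76. Those contribute at least 76 each and the other 14 − k at least 0 each.
So the total is at least 76k + 0(14 − k) = 0 + 76k. This must be ≤ 933, giving k ≤ 12.
k = 12 is achieved by 12 values at 76 and 2 at 0, total 912; add 21 to one value (staying below 76) to reach 933.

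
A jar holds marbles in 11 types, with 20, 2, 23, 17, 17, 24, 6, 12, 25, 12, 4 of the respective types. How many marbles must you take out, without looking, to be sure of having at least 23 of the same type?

157

In the worst case you take as many as possible of each type without reaching 23: 20 + 2 + 22 + 17 + 17 + 22 + 6 + 12 + 22 + 12 + 4 = 156.
The next one must give 23 of some type, so 156 + 1 = 157.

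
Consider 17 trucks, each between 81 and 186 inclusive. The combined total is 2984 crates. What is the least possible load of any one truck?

81

To make one truck as small as possible, make the other 16 as large as possible.
The other 16 can take up 16 × 186 = 2976 ≥ 2984 − 81, so one truck can sit at its floor of 81.
Achievable: one at 81 and the other 16 totalling 2903, which fits since 16 × 81 ≤ 2903 ≤ 16 × 186.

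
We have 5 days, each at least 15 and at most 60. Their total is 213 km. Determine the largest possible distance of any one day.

60

Maximizing one value means minimizing the remaining 4.
The other 4 contribute at least 4 × 15 = 60, leaving at most 213 − 60 = 153.
But each day is capped at 60, so the maximum is 60.
Achievable: one at 60 and the other 4 totalling 153, which fits since 4 × 15 ≤ 153 ≤ 4 × 60.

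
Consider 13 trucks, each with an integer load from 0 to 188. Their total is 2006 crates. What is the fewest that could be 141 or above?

4

Each value short of 141 is at most 140, costing at least 188 − 140 = 48 against the maximum total of 2444.
We can afford to lose at most 2444 − 2006 = 438, so at most ⌊438/48⌋ = 9 fall short, and at least 4 are ≥ 141.
Exactly 4 works: 4 values at 188 and 9 at 140 total 2012; lower one of the high values by 6 (still ≥ 141) to hit 2006.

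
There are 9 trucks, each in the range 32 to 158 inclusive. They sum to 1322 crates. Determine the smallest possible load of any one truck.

To make one truck as small as possible, make the other 8 as large as possible.
The other 8 contribute at most 8 × 158 = 1264, leaving at least 1322 − 1264 = 58.
Since 58 ≥ 32, this is achievable: one at 58 and 8 at 158.

58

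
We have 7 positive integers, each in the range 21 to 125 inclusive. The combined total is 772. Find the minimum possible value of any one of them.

Minimizing one value means maximizing the remaining 6.
The other 6 contribute at most 6 × 125 = 750, leaving at least 772 − 750 = 22.
Since 22 ≥ 21, this is achievable: one at 22 and 6 at 125.

22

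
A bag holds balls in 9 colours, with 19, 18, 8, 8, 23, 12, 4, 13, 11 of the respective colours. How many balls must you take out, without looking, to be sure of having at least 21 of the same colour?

In the worst case you take as many as possible of each colour without reaching 21: 19 + 18 + 8 + 8 + 20 + 12 + 4 + 13 + 11 = 113.
The next one must give 21 of some colour, so 113 + 1 = 114.

114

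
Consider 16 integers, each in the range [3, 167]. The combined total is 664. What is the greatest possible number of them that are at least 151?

If k of the values are ≥ 151, the total is ≥ 151k + 3(16 − k).
Setting 151k + 3(16 − k) ≤ 664 gives 148k ≤ 616, so k ≤ 4.
k = 4 is achieved by 4 values at 151 and 12 at 3, total 640; add 24 to one value (staying below 151) to reach 664.

4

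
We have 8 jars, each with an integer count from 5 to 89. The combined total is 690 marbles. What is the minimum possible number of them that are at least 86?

Suppose at most 8 − j of them reach 86; then j values are ≤ 85 and the rest ≤ 89.
The total is then ≤ 85·j + 89·(8 − j) = 712 − 4j. For this to be ≥ 690 we need j ≤ 5, so at least 8 − 5 = 3 must reach 86.
Exactly 3 works: 3 values at 89 and 5 at 85 total 692; lower one of the high values by 2 (still ≥ 86) to hit 690.

3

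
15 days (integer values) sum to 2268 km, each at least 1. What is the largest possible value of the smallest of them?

151

The average is 2268/15 < 152, so some value is ≤ 151.
Equality holds with 12 values of 151 and 3 values of 152.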